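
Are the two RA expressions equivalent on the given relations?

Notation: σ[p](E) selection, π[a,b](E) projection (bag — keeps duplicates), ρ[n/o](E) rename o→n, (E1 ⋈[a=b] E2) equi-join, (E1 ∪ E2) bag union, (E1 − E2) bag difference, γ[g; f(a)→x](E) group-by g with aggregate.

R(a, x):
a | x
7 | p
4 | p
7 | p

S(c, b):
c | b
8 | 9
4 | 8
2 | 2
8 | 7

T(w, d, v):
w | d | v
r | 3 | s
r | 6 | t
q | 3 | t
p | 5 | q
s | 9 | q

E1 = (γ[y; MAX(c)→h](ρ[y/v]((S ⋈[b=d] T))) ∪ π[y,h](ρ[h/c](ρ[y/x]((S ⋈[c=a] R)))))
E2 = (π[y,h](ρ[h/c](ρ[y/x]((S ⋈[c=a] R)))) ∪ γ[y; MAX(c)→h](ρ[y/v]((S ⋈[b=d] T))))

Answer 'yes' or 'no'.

E1 subexpression sizes:
  S → 4
  T → 5
  (S ⋈[b=d] T) → 1
  ρ[y/v]((S ⋈[b=d] T)) → 1
  γ[y; MAX(c)→h](ρ[y/v]((S ⋈[b=d] T))) → 1
  S → 4
  R → 3
  (S ⋈[c=a] R) → 1
  ρ[y/x]((S ⋈[c=a] R)) → 1
  ρ[h/c](ρ[y/x]((S ⋈[c=a] R))) → 1
  π[y,h](ρ[h/c](ρ[y/x]((S ⋈[c=a] R)))) → 1
  (γ[y; MAX(c)→h](ρ[y/v]((S ⋈[b=d] T))) ∪ π[y,h](ρ[h/c](ρ[y/x]((S ⋈[c=a] R))))) → 2
E2 subexpression sizes:
  S → 4
  R → 3
  (S ⋈[c=a] R) → 1
  ρ[y/x]((S ⋈[c=a] R)) → 1
  ρ[h/c](ρ[y/x]((S ⋈[c=a] R))) → 1
  π[y,h](ρ[h/c](ρ[y/x]((S ⋈[c=a] R)))) → 1
  S → 4
  T → 5
  (S ⋈[b=d] T) → 1
  ρ[y/v]((S ⋈[b=d] T)) → 1
  γ[y; MAX(c)→h](ρ[y/v]((S ⋈[b=d] T))) → 1
  (π[y,h](ρ[h/c](ρ[y/x]((S ⋈[c=a] R)))) ∪ γ[y; MAX(c)→h](ρ[y/v]((S ⋈[b=d] T)))) → 2

E1 and E2 produce the same multiset:
y | h
p | 4
q | 8

yes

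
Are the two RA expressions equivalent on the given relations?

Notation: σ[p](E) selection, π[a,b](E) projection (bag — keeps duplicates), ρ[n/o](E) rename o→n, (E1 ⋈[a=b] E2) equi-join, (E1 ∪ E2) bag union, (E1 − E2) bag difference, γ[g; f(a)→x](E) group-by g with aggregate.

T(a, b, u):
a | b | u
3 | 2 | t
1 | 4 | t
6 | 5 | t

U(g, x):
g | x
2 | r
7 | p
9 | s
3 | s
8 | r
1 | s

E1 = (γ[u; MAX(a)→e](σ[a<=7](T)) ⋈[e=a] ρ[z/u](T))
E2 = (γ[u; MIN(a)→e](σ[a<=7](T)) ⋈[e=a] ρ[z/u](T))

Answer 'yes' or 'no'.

E1 per-node cardinality:
  T → 3
  σ[a<=7](T) → 3
  γ[u; MAX(a)→e](σ[a<=7](T)) → 1
  T → 3
  ρ[z/u](T) → 3
  (γ[u; MAX(a)→e](σ[a<=7](T)) ⋈[e=a] ρ[z/u](T)) → 1
E2 per-node cardinality:
  T → 3
  σ[a<=7](T) → 3
  γ[u; MIN(a)→e](σ[a<=7](T)) → 1
  T → 3
  ρ[z/u](T) → 3
  (γ[u; MIN(a)→e](σ[a<=7](T)) ⋈[e=a] ρ[z/u](T)) → 1

E1 result:
u | e | a | b | z
t | 6 | 6 | 5 | t
E2 result:
u | e | a | b | z
t | 1 | 1 | 4 | t
Witness: ('t', 6, 6, 5, 't') appears 1× in E1 but 0× in E2.

no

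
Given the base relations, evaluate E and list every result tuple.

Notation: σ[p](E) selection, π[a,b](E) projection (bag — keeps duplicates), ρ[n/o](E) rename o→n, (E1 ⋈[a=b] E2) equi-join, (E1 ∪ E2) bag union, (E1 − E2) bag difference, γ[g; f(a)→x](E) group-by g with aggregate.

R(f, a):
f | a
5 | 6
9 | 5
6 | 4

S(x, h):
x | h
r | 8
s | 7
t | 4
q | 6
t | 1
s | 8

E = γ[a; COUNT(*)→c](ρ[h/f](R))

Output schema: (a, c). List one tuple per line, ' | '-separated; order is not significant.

Per-node cardinality:
  R → 3
  ρ[h/f](R) → 3
  γ[a; COUNT(*)→c](ρ[h/f](R)) → 3

== RESULT ==
a | c
4 | 1
5 | 1
6 | 1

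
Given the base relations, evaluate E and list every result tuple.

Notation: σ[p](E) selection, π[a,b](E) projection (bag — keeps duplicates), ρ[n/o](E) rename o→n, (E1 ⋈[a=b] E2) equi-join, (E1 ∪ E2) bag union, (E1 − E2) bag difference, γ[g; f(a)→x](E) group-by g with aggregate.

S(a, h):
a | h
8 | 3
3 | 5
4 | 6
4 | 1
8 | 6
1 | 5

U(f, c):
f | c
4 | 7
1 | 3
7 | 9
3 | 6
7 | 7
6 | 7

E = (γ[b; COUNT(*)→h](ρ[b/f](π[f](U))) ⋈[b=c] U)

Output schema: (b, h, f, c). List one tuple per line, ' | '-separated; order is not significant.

Stepwise |·|:
  U → 6
  π[f](U) → 6
  ρ[b/f](π[f](U)) → 6
  γ[b; COUNT(*)→h](ρ[b/f](π[f](U))) → 5
  U → 6
  (γ[b; COUNT(*)→h](ρ[b/f](π[f](U))) ⋈[b=c] U) → 5

== RESULT ==
b | h | f | c
3 | 1 | 1 | 3
6 | 1 | 3 | 6
7 | 2 | 4 | 7
7 | 2 | 6 | 7
7 | 2 | 7 | 7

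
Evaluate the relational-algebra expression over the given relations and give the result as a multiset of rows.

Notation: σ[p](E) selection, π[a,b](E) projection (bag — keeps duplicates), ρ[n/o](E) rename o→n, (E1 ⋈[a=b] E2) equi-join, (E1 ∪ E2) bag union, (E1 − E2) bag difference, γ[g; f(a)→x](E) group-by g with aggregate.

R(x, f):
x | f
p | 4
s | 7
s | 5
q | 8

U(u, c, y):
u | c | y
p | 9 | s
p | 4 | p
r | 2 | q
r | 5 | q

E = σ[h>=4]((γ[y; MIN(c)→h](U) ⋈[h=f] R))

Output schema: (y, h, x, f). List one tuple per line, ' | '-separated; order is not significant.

Subexpression sizes:
  U → 4
  γ[y; MIN(c)→h](U) → 3
  R → 4
  (γ[y; MIN(c)→h](U) ⋈[h=f] R) → 1
  σ[h>=4]((γ[y; MIN(c)→h](U) ⋈[h=f] R)) → 1

== RESULT ==
y | h | x | f
p | 4 | p | 4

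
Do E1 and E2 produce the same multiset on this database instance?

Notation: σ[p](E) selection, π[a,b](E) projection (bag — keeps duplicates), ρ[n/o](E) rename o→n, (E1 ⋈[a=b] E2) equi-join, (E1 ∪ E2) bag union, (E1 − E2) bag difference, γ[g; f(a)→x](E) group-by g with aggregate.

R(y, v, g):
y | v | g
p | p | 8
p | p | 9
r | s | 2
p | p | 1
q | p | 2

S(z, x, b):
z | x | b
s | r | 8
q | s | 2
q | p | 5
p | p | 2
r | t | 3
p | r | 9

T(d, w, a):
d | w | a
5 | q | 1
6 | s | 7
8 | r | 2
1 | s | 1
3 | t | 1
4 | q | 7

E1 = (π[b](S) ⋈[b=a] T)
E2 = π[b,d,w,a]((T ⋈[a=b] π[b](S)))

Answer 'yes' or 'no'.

E1 row counts bottom-up:
  S → 6
  π[b](S) → 6
  T → 6
  (π[b](S) ⋈[b=a] T) → 2
E2 row counts bottom-up:
  T → 6
  S → 6
  π[b](S) → 6
  (T ⋈[a=b] π[b](S)) → 2
  π[b,d,w,a]((T ⋈[a=b] π[b](S))) → 2

E1 and E2 produce the same multiset:
b | d | w | a
2 | 8 | r | 2
2 | 8 | r | 2

yes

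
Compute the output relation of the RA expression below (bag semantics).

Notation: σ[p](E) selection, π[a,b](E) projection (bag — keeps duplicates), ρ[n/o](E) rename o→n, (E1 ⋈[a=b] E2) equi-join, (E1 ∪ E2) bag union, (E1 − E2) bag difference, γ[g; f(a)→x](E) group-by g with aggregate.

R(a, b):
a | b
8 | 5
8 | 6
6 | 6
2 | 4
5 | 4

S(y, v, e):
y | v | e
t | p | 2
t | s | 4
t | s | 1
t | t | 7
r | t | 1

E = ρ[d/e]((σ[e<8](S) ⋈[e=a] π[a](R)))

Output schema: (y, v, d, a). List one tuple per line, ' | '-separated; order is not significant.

Stepwise |·|:
  S → 5
  σ[e<8](S) → 5
  R → 5
  π[a](R) → 5
  (σ[e<8](S) ⋈[e=a] π[a](R)) → 1
  ρ[d/e]((σ[e<8](S) ⋈[e=a] π[a](R))) → 1

== RESULT ==
y | v | d | a
t | p | 2 | 2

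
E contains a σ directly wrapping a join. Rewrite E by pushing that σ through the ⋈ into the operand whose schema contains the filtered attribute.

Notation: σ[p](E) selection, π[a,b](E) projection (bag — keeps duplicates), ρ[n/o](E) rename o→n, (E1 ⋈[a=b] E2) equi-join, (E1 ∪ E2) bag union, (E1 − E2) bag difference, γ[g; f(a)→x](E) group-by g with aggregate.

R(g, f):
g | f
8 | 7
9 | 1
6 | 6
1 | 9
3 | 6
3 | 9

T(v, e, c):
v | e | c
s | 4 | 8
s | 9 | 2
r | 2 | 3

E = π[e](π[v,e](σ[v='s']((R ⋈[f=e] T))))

σ filters on v, owned by the right side.
E' = π[e](π[v,e]((R ⋈[f=e] σ[v='s'](T))))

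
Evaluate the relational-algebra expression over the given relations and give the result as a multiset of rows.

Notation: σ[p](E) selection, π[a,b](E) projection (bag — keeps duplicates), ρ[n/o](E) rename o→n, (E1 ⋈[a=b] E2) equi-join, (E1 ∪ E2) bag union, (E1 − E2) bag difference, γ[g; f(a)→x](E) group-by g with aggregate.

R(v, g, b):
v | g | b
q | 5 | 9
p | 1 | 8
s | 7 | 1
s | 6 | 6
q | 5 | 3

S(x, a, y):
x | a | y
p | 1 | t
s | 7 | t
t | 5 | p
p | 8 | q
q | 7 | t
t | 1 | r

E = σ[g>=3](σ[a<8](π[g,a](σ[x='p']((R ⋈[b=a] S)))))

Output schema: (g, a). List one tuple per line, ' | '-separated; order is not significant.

Row counts bottom-up:
  R → 5
  S → 6
  (R ⋈[b=a] S) → 3
  σ[x='p']((R ⋈[b=a] S)) → 2
  π[g,a](σ[x='p']((R ⋈[b=a] S))) → 2
  σ[a<8](π[g,a](σ[x='p']((R ⋈[b=a] S)))) → 1
  σ[g>=3](σ[a<8](π[g,a](σ[x='p']((R ⋈[b=a] S))))) → 1

== RESULT ==
g | a
7 | 1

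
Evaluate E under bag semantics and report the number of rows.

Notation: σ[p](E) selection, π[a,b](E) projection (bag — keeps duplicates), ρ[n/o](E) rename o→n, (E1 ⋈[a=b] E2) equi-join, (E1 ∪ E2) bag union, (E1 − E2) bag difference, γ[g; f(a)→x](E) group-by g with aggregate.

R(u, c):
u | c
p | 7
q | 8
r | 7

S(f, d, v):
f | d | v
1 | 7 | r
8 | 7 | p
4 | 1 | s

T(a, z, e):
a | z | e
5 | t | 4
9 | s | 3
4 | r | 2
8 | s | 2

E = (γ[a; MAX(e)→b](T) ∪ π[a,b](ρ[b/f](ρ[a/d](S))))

Per-node cardinality:
  T → 4
  γ[a; MAX(e)→b](T) → 4
  S → 3
  ρ[a/d](S) → 3
  ρ[b/f](ρ[a/d](S)) → 3
  π[a,b](ρ[b/f](ρ[a/d](S))) → 3
  (γ[a; MAX(e)→b](T) ∪ π[a,b](ρ[b/f](ρ[a/d](S)))) → 7

|E| = 7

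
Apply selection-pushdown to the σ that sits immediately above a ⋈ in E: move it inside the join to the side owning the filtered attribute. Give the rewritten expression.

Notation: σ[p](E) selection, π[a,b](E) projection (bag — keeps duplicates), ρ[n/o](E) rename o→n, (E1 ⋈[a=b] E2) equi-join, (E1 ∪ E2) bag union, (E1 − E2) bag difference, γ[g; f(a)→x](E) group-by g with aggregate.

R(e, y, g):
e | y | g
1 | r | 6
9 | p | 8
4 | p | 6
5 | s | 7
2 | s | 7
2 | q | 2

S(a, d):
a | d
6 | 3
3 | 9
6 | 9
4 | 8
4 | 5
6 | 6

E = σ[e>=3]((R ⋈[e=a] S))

σ filters on e, owned by the left side.
E' = (σ[e>=3](R) ⋈[e=a] S)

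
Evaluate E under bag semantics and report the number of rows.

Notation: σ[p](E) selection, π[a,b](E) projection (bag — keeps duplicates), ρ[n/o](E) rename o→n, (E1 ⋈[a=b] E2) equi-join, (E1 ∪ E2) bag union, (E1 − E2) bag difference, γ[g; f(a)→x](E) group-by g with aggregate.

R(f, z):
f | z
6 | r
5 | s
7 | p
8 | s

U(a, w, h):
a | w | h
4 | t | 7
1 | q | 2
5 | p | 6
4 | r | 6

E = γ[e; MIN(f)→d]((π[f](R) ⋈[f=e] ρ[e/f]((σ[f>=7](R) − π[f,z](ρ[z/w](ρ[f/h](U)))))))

Row counts bottom-up:
  R → 4
  π[f](R) → 4
  R → 4
  σ[f>=7](R) → 2
  U → 4
  ρ[f/h](U) → 4
  ρ[z/w](ρ[f/h](U)) → 4
  π[f,z](ρ[z/w](ρ[f/h](U))) → 4
  (σ[f>=7](R) − π[f,z](ρ[z/w](ρ[f/h](U)))) → 2
  ρ[e/f]((σ[f>=7](R) − π[f,z](ρ[z/w](ρ[f/h](U))))) → 2
  (π[f](R) ⋈[f=e] ρ[e/f]((σ[f>=7](R) − π[f,z](ρ[z/w](ρ[f/h](U)))))) → 2
  γ[e; MIN(f)→d]((π[f](R) ⋈[f=e] ρ[e/f]((σ[f>=7](R) − π[f,z](ρ[z/w](ρ[f/h](U))))))) → 2

|E| = 2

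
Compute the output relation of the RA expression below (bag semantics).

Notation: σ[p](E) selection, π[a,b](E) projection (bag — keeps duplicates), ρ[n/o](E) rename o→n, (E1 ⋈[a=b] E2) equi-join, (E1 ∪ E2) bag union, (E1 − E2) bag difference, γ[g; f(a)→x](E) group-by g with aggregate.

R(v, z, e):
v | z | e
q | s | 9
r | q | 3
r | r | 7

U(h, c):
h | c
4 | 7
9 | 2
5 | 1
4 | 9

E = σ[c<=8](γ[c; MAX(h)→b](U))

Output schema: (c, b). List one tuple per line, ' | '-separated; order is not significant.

Per-node cardinality:
  U → 4
  γ[c; MAX(h)→b](U) → 4
  σ[c<=8](γ[c; MAX(h)→b](U)) → 3

== RESULT ==
c | b
1 | 5
2 | 9
7 | 4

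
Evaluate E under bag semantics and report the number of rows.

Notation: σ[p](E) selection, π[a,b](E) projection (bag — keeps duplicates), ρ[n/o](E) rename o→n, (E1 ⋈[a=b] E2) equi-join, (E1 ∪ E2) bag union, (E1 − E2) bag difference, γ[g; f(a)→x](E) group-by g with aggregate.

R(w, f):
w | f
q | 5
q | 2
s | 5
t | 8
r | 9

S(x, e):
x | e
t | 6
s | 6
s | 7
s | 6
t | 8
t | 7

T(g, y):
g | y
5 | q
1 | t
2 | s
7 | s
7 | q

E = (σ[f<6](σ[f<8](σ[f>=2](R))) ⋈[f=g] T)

Stepwise |·|:
  R → 5
  σ[f>=2](R) → 5
  σ[f<8](σ[f>=2](R)) → 3
  σ[f<6](σ[f<8](σ[f>=2](R))) → 3
  T → 5
  (σ[f<6](σ[f<8](σ[f>=2](R))) ⋈[f=g] T) → 3

|E| = 3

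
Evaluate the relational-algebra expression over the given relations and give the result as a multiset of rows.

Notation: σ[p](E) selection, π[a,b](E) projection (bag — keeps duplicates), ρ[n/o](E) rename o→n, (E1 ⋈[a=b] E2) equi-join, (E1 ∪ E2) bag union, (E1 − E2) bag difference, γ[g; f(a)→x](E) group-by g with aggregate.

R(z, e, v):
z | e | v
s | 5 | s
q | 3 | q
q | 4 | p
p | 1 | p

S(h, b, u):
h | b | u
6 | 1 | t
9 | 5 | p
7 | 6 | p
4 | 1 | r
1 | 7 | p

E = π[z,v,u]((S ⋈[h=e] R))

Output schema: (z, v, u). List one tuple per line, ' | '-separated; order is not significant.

Row counts bottom-up:
  S → 5
  R → 4
  (S ⋈[h=e] R) → 2
  π[z,v,u]((S ⋈[h=e] R)) → 2

== RESULT ==
z | v | u
p | p | p
q | p | r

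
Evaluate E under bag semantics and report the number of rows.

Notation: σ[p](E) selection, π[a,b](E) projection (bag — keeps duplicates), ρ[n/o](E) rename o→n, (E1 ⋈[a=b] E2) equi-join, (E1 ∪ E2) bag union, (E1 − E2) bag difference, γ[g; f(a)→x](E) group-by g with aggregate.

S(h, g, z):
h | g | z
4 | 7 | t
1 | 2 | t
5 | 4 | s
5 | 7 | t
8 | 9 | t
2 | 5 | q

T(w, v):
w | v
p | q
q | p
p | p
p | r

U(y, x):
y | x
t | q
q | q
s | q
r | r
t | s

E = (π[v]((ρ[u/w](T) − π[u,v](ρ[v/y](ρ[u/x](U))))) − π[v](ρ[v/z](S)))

Row counts bottom-up:
  T → 4
  ρ[u/w](T) → 4
  U → 5
  ρ[u/x](U) → 5
  ρ[v/y](ρ[u/x](U)) → 5
  π[u,v](ρ[v/y](ρ[u/x](U))) → 5
  (ρ[u/w](T) − π[u,v](ρ[v/y](ρ[u/x](U)))) → 4
  π[v]((ρ[u/w](T) − π[u,v](ρ[v/y](ρ[u/x](U))))) → 4
  S → 6
  ρ[v/z](S) → 6
  π[v](ρ[v/z](S)) → 6
  (π[v]((ρ[u/w](T) − π[u,v](ρ[v/y](ρ[u/x](U))))) − π[v](ρ[v/z](S))) → 3

|E| = 3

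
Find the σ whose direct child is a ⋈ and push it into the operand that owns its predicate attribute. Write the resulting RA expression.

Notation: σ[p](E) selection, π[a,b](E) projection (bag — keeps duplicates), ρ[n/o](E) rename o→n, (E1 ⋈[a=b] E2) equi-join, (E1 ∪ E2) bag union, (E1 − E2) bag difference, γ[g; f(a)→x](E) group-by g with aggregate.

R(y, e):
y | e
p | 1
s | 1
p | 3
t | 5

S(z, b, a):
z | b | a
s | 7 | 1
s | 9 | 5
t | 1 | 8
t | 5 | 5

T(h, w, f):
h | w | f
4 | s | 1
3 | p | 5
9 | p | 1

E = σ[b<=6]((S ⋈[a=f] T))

σ filters on b, owned by the left side.
E' = (σ[b<=6](S) ⋈[a=f] T)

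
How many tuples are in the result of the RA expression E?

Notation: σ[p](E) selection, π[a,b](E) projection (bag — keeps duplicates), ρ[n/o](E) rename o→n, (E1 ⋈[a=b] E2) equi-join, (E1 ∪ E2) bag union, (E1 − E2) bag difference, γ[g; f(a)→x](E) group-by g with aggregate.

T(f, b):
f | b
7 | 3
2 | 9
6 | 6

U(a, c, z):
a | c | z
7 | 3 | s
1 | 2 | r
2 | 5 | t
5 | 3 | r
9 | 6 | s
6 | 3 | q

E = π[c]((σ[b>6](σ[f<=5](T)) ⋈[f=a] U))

Per-node cardinality:
  T → 3
  σ[f<=5](T) → 1
  σ[b>6](σ[f<=5](T)) → 1
  U → 6
  (σ[b>6](σ[f<=5](T)) ⋈[f=a] U) → 1
  π[c]((σ[b>6](σ[f<=5](T)) ⋈[f=a] U)) → 1

|E| = 1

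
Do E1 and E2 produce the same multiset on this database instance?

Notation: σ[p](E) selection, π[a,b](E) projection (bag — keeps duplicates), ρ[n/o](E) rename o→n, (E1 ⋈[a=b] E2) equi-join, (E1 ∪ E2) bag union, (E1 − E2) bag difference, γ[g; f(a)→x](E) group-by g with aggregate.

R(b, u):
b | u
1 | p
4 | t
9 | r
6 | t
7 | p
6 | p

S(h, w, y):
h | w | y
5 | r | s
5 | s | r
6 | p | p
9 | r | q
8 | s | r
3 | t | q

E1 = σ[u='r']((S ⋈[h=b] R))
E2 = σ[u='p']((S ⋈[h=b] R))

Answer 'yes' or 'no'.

E1 stepwise |·|:
  S → 6
  R → 6
  (S ⋈[h=b] R) → 3
  σ[u='r']((S ⋈[h=b] R)) → 1
E2 stepwise |·|:
  S → 6
  R → 6
  (S ⋈[h=b] R) → 3
  σ[u='p']((S ⋈[h=b] R)) → 1

E1 result:
h | w | y | b | u
9 | r | q | 9 | r
E2 result:
h | w | y | b | u
6 | p | p | 6 | p
Witness: (6, 'p', 'p', 6, 'p') appears 0× in E1 but 1× in E2.

no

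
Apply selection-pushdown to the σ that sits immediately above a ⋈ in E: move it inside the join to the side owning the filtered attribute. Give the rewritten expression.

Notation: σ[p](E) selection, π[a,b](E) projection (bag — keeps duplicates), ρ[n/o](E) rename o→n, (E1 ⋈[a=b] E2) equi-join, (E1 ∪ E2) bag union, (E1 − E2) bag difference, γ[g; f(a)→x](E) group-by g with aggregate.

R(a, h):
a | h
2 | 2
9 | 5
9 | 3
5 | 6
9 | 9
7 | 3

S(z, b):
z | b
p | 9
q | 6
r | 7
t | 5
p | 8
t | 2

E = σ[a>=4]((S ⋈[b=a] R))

σ filters on a, owned by the right side.
E' = (S ⋈[b=a] σ[a>=4](R))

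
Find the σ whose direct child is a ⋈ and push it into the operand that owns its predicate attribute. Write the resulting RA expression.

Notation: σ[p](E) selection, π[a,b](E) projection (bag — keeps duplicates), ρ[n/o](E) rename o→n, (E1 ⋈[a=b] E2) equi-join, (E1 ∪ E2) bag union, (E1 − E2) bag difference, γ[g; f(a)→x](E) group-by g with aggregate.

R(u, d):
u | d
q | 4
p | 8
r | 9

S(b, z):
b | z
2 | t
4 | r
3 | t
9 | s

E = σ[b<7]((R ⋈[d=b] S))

σ filters on b, owned by the right side.
E' = (R ⋈[d=b] σ[b<7](S))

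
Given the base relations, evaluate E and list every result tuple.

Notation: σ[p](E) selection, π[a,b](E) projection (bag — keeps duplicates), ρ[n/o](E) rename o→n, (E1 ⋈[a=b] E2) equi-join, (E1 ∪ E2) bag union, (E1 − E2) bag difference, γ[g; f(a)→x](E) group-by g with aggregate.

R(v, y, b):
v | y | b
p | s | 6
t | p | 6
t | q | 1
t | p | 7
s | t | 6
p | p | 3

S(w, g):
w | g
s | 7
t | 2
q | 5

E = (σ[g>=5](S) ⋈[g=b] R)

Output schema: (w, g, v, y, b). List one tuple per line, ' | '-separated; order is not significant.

Per-node cardinality:
  S → 3
  σ[g>=5](S) → 2
  R → 6
  (σ[g>=5](S) ⋈[g=b] R) → 1

== RESULT ==
w | g | v | y | b
s | 7 | t | p | 7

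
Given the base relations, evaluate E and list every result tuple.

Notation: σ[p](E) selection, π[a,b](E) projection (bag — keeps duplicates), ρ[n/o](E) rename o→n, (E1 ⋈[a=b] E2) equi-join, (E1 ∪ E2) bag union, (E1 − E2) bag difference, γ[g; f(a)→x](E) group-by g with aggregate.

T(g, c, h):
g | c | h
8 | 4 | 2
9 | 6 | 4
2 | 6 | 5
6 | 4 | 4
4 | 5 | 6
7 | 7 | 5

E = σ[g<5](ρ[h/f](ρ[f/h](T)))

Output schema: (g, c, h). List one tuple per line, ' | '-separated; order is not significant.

Subexpression sizes:
  T → 6
  ρ[f/h](T) → 6
  ρ[h/f](ρ[f/h](T)) → 6
  σ[g<5](ρ[h/f](ρ[f/h](T))) → 2

== RESULT ==
g | c | h
2 | 6 | 5
4 | 5 | 6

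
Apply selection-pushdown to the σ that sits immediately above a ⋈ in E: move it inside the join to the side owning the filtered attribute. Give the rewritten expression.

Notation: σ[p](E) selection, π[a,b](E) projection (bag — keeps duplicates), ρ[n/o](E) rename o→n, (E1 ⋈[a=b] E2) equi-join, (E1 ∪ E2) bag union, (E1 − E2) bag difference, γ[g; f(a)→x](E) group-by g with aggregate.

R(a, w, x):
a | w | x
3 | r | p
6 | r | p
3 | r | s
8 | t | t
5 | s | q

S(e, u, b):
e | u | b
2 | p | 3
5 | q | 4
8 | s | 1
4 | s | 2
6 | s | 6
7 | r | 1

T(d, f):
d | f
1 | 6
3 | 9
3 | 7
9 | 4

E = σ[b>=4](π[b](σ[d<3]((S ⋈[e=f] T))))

σ filters on d, owned by the right side.
E' = σ[b>=4](π[b]((S ⋈[e=f] σ[d<3](T))))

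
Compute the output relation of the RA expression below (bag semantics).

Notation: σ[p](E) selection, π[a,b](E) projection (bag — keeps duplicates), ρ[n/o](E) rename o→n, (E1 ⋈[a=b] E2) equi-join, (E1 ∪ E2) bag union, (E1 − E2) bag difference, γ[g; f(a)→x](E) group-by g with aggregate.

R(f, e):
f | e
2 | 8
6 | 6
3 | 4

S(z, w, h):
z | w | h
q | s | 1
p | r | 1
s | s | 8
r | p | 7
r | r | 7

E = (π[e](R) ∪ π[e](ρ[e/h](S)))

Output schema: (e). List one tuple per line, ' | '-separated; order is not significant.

Row counts bottom-up:
  R → 3
  π[e](R) → 3
  S → 5
  ρ[e/h](S) → 5
  π[e](ρ[e/h](S)) → 5
  (π[e](R) ∪ π[e](ρ[e/h](S))) → 8

== RESULT ==
e
1
1
4
6
7
7
8
8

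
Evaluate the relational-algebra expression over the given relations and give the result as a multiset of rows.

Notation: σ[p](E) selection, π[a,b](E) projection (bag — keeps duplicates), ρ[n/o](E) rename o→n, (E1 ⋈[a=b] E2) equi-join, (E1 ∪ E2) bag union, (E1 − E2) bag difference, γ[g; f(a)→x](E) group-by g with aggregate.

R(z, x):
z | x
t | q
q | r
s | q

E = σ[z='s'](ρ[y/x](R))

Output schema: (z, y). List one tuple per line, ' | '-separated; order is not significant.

Stepwise |·|:
  R → 3
  ρ[y/x](R) → 3
  σ[z='s'](ρ[y/x](R)) → 1

== RESULT ==
z | y
s | q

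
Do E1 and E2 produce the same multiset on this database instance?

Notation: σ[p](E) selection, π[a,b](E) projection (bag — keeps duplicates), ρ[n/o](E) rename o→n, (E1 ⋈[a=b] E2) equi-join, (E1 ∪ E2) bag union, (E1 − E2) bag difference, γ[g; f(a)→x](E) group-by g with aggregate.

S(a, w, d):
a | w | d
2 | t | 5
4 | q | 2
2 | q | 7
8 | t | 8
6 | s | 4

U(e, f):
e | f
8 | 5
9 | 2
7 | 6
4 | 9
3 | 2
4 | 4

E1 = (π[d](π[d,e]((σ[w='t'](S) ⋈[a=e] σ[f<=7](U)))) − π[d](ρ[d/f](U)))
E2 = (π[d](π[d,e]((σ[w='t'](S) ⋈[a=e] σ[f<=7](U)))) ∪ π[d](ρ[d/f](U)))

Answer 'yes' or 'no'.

E1 stepwise |·|:
  S → 5
  σ[w='t'](S) → 2
  U → 6
  σ[f<=7](U) → 5
  (σ[w='t'](S) ⋈[a=e] σ[f<=7](U)) → 1
  π[d,e]((σ[w='t'](S) ⋈[a=e] σ[f<=7](U))) → 1
  π[d](π[d,e]((σ[w='t'](S) ⋈[a=e] σ[f<=7](U)))) → 1
  U → 6
  ρ[d/f](U) → 6
  π[d](ρ[d/f](U)) → 6
  (π[d](π[d,e]((σ[w='t'](S) ⋈[a=e] σ[f<=7](U)))) − π[d](ρ[d/f](U))) → 1
E2 stepwise |·|:
  S → 5
  σ[w='t'](S) → 2
  U → 6
  σ[f<=7](U) → 5
  (σ[w='t'](S) ⋈[a=e] σ[f<=7](U)) → 1
  π[d,e]((σ[w='t'](S) ⋈[a=e] σ[f<=7](U))) → 1
  π[d](π[d,e]((σ[w='t'](S) ⋈[a=e] σ[f<=7](U)))) → 1
  U → 6
  ρ[d/f](U) → 6
  π[d](ρ[d/f](U)) → 6
  (π[d](π[d,e]((σ[w='t'](S) ⋈[a=e] σ[f<=7](U)))) ∪ π[d](ρ[d/f](U))) → 7

E1 result:
d
8
E2 result:
d
2
2
4
5
6
8
9
Witness: (6,) appears 0× in E1 but 1× in E2.

no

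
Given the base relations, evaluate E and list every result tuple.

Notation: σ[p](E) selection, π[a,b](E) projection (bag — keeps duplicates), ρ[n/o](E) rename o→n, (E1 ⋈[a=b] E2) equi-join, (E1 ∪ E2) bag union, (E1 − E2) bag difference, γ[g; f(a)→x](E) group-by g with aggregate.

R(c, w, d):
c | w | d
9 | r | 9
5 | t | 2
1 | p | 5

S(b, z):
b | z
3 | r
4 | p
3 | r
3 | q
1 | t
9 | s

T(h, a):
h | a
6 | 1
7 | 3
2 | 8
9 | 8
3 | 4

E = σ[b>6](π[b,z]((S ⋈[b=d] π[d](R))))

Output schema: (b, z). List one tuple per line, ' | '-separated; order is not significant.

Row counts bottom-up:
  S → 6
  R → 3
  π[d](R) → 3
  (S ⋈[b=d] π[d](R)) → 1
  π[b,z]((S ⋈[b=d] π[d](R))) → 1
  σ[b>6](π[b,z]((S ⋈[b=d] π[d](R)))) → 1

== RESULT ==
b | z
9 | s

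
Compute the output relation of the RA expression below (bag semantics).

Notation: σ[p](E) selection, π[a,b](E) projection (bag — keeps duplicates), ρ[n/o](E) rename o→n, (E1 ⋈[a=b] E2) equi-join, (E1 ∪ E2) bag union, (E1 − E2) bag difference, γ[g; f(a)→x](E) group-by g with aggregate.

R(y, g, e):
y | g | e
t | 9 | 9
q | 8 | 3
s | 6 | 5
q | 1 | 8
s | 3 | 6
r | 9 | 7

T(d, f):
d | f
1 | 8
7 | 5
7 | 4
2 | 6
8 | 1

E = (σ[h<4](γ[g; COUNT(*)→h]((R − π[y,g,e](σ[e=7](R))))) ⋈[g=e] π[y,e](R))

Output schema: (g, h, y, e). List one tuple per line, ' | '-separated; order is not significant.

Subexpression sizes:
  R → 6
  R → 6
  σ[e=7](R) → 1
  π[y,g,e](σ[e=7](R)) → 1
  (R − π[y,g,e](σ[e=7](R))) → 5
  γ[g; COUNT(*)→h]((R − π[y,g,e](σ[e=7](R)))) → 5
  σ[h<4](γ[g; COUNT(*)→h]((R − π[y,g,e](σ[e=7](R))))) → 5
  R → 6
  π[y,e](R) → 6
  (σ[h<4](γ[g; COUNT(*)→h]((R − π[y,g,e](σ[e=7](R))))) ⋈[g=e] π[y,e](R)) → 4

== RESULT ==
g | h | y | e
3 | 1 | q | 3
6 | 1 | s | 6
8 | 1 | q | 8
9 | 1 | t | 9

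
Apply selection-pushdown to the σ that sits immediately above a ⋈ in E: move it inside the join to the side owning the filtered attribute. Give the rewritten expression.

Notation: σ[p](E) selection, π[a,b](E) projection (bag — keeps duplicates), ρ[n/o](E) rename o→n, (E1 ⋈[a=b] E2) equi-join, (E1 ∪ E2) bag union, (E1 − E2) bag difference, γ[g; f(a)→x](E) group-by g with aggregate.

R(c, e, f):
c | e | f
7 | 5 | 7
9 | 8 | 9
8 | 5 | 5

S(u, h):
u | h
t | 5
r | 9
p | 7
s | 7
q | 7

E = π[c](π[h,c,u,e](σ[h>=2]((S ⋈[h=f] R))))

σ filters on h, owned by the left side.
E' = π[c](π[h,c,u,e]((σ[h>=2](S) ⋈[h=f] R)))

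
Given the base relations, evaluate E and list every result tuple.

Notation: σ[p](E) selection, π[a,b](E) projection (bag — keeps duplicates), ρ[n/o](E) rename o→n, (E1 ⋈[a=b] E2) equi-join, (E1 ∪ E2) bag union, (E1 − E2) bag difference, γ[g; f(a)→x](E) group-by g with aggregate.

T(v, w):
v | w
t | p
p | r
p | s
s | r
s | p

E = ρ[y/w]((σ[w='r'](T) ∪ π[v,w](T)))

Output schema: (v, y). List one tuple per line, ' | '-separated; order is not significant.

Per-node cardinality:
  T → 5
  σ[w='r'](T) → 2
  T → 5
  π[v,w](T) → 5
  (σ[w='r'](T) ∪ π[v,w](T)) → 7
  ρ[y/w]((σ[w='r'](T) ∪ π[v,w](T))) → 7

== RESULT ==
v | y
p | r
p | r
p | s
s | p
s | r
s | r
t | p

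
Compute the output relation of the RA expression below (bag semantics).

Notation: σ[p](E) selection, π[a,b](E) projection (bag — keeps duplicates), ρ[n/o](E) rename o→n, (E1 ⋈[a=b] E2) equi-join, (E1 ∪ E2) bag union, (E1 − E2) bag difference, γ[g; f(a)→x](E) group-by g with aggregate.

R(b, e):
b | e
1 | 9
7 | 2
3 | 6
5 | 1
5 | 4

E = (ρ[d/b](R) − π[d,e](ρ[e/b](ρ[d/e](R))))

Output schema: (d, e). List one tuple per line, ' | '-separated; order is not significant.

Stepwise |·|:
  R → 5
  ρ[d/b](R) → 5
  R → 5
  ρ[d/e](R) → 5
  ρ[e/b](ρ[d/e](R)) → 5
  π[d,e](ρ[e/b](ρ[d/e](R))) → 5
  (ρ[d/b](R) − π[d,e](ρ[e/b](ρ[d/e](R)))) → 5

== RESULT ==
d | e
1 | 9
3 | 6
5 | 1
5 | 4
7 | 2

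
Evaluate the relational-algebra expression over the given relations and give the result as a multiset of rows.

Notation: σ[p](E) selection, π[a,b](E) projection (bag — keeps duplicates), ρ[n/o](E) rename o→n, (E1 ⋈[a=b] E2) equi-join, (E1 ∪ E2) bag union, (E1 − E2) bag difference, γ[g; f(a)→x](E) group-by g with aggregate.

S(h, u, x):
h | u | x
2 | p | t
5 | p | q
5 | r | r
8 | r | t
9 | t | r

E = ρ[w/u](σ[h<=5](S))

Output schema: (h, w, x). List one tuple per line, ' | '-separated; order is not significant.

Row counts bottom-up:
  S → 5
  σ[h<=5](S) → 3
  ρ[w/u](σ[h<=5](S)) → 3

== RESULT ==
h | w | x
2 | p | t
5 | p | q
5 | r | r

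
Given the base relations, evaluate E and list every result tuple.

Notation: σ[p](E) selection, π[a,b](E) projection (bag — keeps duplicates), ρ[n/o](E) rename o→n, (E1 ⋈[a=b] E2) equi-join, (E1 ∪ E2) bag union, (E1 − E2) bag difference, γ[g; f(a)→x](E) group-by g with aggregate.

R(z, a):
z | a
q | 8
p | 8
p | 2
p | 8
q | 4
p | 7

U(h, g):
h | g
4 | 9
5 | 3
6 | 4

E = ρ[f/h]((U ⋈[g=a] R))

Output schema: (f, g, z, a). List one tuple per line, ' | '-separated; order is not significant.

Subexpression sizes:
  U → 3
  R → 6
  (U ⋈[g=a] R) → 1
  ρ[f/h]((U ⋈[g=a] R)) → 1

== RESULT ==
f | g | z | a
6 | 4 | q | 4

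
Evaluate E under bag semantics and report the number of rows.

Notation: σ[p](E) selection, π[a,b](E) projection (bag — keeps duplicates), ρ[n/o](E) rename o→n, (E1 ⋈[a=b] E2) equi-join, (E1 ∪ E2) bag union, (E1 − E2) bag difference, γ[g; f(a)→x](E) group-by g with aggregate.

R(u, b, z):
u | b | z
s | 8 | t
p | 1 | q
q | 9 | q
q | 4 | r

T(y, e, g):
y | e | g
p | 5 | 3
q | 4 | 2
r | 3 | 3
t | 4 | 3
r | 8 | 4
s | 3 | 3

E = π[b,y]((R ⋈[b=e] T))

Per-node cardinality:
  R → 4
  T → 6
  (R ⋈[b=e] T) → 3
  π[b,y]((R ⋈[b=e] T)) → 3

|E| = 3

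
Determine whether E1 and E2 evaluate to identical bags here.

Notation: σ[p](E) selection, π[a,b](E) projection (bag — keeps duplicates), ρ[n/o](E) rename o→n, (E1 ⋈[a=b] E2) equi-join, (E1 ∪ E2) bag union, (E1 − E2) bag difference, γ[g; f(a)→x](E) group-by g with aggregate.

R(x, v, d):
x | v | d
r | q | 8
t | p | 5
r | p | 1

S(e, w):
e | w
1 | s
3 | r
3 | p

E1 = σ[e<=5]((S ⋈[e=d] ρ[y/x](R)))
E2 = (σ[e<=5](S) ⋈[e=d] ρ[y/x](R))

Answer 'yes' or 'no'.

E1 stepwise |·|:
  S → 3
  R → 3
  ρ[y/x](R) → 3
  (S ⋈[e=d] ρ[y/x](R)) → 1
  σ[e<=5]((S ⋈[e=d] ρ[y/x](R))) → 1
E2 stepwise |·|:
  S → 3
  σ[e<=5](S) → 3
  R → 3
  ρ[y/x](R) → 3
  (σ[e<=5](S) ⋈[e=d] ρ[y/x](R)) → 1

E1 and E2 produce the same multiset:
e | w | y | v | d
1 | s | r | p | 1

yes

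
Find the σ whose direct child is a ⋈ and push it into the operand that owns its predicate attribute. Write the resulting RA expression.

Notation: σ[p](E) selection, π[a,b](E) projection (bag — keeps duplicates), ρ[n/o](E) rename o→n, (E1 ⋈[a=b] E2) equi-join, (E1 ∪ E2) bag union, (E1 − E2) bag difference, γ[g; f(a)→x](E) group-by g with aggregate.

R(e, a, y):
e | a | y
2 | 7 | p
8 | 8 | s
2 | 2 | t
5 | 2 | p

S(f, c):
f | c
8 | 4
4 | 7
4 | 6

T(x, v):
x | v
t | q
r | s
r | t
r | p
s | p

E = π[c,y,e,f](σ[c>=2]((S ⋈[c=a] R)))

σ filters on c, owned by the left side.
E' = π[c,y,e,f]((σ[c>=2](S) ⋈[c=a] R))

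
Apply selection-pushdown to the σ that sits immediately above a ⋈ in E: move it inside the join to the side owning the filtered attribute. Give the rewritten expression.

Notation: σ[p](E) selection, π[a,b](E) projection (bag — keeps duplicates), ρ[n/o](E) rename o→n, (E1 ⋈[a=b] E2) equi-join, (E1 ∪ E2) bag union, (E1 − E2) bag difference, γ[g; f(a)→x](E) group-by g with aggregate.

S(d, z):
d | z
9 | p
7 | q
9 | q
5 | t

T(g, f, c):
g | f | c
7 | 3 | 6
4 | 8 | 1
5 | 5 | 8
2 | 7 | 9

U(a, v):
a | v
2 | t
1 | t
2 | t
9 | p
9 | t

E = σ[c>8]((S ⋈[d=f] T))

σ filters on c, owned by the right side.
E' = (S ⋈[d=f] σ[c>8](T))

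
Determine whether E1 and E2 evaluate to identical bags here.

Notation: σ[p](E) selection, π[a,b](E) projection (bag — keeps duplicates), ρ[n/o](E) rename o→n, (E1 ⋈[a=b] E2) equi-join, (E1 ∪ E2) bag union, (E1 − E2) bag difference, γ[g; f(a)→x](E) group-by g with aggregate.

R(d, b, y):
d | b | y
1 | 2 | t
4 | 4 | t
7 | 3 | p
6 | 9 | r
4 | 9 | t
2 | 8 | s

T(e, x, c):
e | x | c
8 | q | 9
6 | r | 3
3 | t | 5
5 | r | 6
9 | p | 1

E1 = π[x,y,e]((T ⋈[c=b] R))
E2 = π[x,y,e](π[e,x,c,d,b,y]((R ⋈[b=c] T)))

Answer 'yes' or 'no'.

E1 stepwise |·|:
  T → 5
  R → 6
  (T ⋈[c=b] R) → 3
  π[x,y,e]((T ⋈[c=b] R)) → 3
E2 stepwise |·|:
  R → 6
  T → 5
  (R ⋈[b=c] T) → 3
  π[e,x,c,d,b,y]((R ⋈[b=c] T)) → 3
  π[x,y,e](π[e,x,c,d,b,y]((R ⋈[b=c] T))) → 3

E1 and E2 produce the same multiset:
x | y | e
q | r | 8
q | t | 8
r | p | 6

yes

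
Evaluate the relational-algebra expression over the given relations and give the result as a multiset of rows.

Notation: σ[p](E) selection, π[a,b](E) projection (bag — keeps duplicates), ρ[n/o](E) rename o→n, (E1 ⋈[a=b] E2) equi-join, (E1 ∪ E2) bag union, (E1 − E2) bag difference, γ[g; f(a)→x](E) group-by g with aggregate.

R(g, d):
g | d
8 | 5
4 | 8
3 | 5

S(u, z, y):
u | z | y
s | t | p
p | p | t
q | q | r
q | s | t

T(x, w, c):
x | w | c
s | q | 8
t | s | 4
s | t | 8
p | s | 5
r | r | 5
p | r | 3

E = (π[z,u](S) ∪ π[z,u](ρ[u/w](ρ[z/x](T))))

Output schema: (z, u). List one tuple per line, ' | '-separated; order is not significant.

Row counts bottom-up:
  S → 4
  π[z,u](S) → 4
  T → 6
  ρ[z/x](T) → 6
  ρ[u/w](ρ[z/x](T)) → 6
  π[z,u](ρ[u/w](ρ[z/x](T))) → 6
  (π[z,u](S) ∪ π[z,u](ρ[u/w](ρ[z/x](T)))) → 10

== RESULT ==
z | u
p | p
p | r
p | s
q | q
r | r
s | q
s | q
s | t
t | s
t | s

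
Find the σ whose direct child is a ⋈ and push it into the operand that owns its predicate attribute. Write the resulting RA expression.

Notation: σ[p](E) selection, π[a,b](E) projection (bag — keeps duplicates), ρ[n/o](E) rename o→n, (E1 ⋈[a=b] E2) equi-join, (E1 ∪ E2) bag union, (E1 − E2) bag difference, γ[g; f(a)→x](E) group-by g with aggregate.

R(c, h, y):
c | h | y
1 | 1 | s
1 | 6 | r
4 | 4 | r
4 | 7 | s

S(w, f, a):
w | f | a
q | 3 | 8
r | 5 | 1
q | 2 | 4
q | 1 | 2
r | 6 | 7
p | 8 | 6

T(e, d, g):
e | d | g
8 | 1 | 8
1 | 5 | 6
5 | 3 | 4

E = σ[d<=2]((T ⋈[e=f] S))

σ filters on d, owned by the left side.
E' = (σ[d<=2](T) ⋈[e=f] S)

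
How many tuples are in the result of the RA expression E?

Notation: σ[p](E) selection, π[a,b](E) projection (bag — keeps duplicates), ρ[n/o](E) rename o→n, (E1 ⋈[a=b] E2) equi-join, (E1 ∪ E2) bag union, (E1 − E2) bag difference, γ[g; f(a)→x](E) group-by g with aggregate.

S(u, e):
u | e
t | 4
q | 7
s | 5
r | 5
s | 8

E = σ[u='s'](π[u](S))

Per-node cardinality:
  S → 5
  π[u](S) → 5
  σ[u='s'](π[u](S)) → 2

|E| = 2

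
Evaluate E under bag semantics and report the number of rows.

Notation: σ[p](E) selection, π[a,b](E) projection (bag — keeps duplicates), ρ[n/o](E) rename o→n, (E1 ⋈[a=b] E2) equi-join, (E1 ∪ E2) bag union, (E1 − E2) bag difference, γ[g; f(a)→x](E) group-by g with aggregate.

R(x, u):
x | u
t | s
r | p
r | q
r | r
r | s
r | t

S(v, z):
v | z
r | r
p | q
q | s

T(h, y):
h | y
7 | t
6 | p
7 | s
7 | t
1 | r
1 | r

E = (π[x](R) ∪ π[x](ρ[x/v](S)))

Row counts bottom-up:
  R → 6
  π[x](R) → 6
  S → 3
  ρ[x/v](S) → 3
  π[x](ρ[x/v](S)) → 3
  (π[x](R) ∪ π[x](ρ[x/v](S))) → 9

|E| = 9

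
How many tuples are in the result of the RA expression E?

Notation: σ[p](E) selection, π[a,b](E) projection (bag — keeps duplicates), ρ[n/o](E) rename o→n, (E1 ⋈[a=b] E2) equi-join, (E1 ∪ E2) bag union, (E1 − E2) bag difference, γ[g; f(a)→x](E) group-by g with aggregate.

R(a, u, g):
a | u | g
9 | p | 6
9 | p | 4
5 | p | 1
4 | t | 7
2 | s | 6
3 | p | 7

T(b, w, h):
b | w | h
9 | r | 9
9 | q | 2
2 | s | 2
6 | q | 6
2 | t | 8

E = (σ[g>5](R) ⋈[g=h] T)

Row counts bottom-up:
  R → 6
  σ[g>5](R) → 4
  T → 5
  (σ[g>5](R) ⋈[g=h] T) → 2

|E| = 2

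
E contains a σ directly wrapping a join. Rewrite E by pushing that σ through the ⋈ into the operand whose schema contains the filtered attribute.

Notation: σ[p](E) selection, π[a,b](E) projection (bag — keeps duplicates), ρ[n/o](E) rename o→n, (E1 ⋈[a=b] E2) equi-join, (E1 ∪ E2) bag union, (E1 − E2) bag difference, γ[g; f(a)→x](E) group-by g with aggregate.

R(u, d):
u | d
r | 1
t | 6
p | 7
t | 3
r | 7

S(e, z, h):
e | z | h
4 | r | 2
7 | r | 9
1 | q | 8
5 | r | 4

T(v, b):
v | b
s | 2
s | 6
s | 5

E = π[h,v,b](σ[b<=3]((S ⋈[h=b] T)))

σ filters on b, owned by the right side.
E' = π[h,v,b]((S ⋈[h=b] σ[b<=3](T)))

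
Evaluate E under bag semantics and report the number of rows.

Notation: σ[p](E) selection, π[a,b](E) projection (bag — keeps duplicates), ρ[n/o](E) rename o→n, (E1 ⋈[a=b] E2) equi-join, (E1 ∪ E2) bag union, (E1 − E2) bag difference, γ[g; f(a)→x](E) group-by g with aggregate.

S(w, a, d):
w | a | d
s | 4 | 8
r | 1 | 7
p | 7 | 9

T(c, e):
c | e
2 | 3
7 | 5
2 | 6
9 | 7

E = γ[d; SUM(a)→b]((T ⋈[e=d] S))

Stepwise |·|:
  T → 4
  S → 3
  (T ⋈[e=d] S) → 1
  γ[d; SUM(a)→b]((T ⋈[e=d] S)) → 1

|E| = 1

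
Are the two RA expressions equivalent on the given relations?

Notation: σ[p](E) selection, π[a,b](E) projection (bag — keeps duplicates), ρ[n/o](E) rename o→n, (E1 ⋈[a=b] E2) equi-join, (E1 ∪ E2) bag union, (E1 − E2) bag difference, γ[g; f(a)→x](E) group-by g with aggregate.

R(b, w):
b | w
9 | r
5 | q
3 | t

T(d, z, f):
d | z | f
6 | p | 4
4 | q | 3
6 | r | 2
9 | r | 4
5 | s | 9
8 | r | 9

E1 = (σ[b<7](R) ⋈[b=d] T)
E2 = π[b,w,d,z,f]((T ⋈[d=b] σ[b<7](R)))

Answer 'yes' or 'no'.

E1 per-node cardinality:
  R → 3
  σ[b<7](R) → 2
  T → 6
  (σ[b<7](R) ⋈[b=d] T) → 1
E2 per-node cardinality:
  T → 6
  R → 3
  σ[b<7](R) → 2
  (T ⋈[d=b] σ[b<7](R)) → 1
  π[b,w,d,z,f]((T ⋈[d=b] σ[b<7](R))) → 1

E1 and E2 produce the same multiset:
b | w | d | z | f
5 | q | 5 | s | 9

yes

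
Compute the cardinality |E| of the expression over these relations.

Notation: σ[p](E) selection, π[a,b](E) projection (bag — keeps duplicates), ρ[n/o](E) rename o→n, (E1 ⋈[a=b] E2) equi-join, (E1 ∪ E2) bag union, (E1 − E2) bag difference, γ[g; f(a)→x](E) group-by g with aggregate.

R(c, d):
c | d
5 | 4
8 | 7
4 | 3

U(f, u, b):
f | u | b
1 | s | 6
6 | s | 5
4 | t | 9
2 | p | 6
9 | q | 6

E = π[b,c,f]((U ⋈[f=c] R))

Per-node cardinality:
  U → 5
  R → 3
  (U ⋈[f=c] R) → 1
  π[b,c,f]((U ⋈[f=c] R)) → 1

|E| = 1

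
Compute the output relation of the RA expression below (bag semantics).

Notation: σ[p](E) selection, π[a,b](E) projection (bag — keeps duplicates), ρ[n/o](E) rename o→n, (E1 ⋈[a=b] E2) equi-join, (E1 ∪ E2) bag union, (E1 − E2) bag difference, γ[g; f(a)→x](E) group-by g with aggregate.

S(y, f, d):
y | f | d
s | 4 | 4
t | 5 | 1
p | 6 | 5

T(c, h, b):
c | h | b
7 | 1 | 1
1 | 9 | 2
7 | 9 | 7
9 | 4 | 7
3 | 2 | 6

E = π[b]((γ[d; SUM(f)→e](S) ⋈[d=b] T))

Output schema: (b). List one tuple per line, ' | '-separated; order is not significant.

Stepwise |·|:
  S → 3
  γ[d; SUM(f)→e](S) → 3
  T → 5
  (γ[d; SUM(f)→e](S) ⋈[d=b] T) → 1
  π[b]((γ[d; SUM(f)→e](S) ⋈[d=b] T)) → 1

== RESULT ==
b
1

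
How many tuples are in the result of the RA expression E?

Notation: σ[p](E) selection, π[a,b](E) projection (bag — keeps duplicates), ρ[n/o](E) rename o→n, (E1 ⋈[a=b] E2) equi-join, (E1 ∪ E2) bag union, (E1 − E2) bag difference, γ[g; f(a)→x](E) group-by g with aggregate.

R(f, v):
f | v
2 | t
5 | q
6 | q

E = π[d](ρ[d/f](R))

Row counts bottom-up:
  R → 3
  ρ[d/f](R) → 3
  π[d](ρ[d/f](R)) → 3

|E| = 3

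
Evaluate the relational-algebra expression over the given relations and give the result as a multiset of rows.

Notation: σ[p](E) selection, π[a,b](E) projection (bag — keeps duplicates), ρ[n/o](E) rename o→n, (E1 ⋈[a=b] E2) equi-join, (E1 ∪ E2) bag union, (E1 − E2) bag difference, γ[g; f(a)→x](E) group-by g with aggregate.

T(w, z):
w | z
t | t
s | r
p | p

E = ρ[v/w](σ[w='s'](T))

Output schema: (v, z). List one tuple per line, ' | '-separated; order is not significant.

Subexpression sizes:
  T → 3
  σ[w='s'](T) → 1
  ρ[v/w](σ[w='s'](T)) → 1

== RESULT ==
v | z
s | r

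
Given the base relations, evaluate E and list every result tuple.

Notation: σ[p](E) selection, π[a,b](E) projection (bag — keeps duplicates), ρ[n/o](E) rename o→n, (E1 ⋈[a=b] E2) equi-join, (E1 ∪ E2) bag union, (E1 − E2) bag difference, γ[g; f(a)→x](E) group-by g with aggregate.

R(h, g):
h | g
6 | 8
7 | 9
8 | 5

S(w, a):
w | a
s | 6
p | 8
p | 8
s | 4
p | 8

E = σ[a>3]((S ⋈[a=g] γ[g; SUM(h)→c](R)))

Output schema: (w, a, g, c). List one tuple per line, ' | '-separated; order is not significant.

Stepwise |·|:
  S → 5
  R → 3
  γ[g; SUM(h)→c](R) → 3
  (S ⋈[a=g] γ[g; SUM(h)→c](R)) → 3
  σ[a>3]((S ⋈[a=g] γ[g; SUM(h)→c](R))) → 3

== RESULT ==
w | a | g | c
p | 8 | 8 | 6
p | 8 | 8 | 6
p | 8 | 8 | 6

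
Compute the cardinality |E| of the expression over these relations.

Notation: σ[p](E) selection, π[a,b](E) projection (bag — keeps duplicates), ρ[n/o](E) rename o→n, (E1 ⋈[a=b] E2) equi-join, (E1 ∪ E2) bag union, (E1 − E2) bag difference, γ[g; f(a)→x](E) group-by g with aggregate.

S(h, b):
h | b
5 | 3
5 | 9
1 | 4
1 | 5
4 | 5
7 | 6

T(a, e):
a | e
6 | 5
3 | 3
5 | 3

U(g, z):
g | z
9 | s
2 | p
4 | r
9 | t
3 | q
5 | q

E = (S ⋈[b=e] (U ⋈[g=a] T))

Stepwise |·|:
  S → 6
  U → 6
  T → 3
  (U ⋈[g=a] T) → 2
  (S ⋈[b=e] (U ⋈[g=a] T)) → 2

|E| = 2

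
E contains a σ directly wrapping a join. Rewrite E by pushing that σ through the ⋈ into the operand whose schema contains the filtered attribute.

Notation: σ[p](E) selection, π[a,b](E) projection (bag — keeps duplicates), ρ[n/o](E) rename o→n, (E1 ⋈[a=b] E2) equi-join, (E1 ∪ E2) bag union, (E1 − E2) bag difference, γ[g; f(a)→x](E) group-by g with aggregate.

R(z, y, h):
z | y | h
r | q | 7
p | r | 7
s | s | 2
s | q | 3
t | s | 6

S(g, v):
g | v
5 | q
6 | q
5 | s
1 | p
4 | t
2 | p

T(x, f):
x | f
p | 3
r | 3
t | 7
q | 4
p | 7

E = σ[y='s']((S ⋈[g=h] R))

σ filters on y, owned by the right side.
E' = (S ⋈[g=h] σ[y='s'](R))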